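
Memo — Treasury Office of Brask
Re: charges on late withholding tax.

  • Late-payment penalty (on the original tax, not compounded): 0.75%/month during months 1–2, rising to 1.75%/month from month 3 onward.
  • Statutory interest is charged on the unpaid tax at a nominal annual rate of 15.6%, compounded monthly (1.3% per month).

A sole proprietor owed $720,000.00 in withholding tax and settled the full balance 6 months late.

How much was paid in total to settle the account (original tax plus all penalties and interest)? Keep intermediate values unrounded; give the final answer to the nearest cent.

$839,217.15

Penalty, months 1–2: 2 × 0.75% × $720,000.00 = $10,800.00
Penalty, months 3–6: 4 × 1.75% × $720,000.00 = $50,400.00
Interest: $720,000.00 × ((1 + 0.013)^6 − 1) = $720,000.00 × 0.0805794… = $58,017.1469…
Total = $720,000.00 + $61,200.0000 + $58,017.1469… = $839,217.15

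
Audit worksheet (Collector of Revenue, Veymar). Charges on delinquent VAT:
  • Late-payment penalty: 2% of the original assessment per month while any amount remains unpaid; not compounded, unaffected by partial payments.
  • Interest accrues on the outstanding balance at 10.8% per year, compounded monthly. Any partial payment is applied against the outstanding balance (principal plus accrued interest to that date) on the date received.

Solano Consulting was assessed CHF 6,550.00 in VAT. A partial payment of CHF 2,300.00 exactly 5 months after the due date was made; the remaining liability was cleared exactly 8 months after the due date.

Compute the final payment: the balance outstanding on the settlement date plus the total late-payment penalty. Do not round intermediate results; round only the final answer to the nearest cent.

CHF 5,722.07

Monthly rate = 10.8% ÷ 12 = 0.9%
Balance at month 5: CHF 6,550.0000 × (1 + 0.009)^5 = CHF 6,850.1035…
After CHF 2,300.00 payment: CHF 6,850.1035… − CHF 2,300.00 = CHF 4,550.1035…
Balance at month 8: CHF 4,550.1035… × (1 + 0.009)^3 = CHF 4,674.0653…
Penalty: 8 × 2% × CHF 6,550.00 = CHF 1,048.00
Final settlement = outstanding balance + penalty = CHF 4,674.0653… + CHF 1,048.00 = CHF 5,722.07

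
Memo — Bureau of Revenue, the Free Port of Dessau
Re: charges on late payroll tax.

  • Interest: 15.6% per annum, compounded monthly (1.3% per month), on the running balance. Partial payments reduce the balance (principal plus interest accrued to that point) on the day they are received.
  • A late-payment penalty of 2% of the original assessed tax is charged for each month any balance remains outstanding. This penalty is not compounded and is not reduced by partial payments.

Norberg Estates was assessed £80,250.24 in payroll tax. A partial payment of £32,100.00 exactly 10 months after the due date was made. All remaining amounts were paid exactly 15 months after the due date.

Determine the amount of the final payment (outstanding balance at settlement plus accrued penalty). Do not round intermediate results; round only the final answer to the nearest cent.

£87,240.13

Balance at month 10: £80,250.2400 × (1 + 0.013)^10 = £91,314.7204…
After £32,100.00 payment: £91,314.7204… − £32,100.00 = £59,214.7204…
Balance at month 15: £59,214.7204… × (1 + 0.013)^5 = £63,165.0595…
Penalty: 15 × 2% × £80,250.24 = £24,075.07…
Final settlement = outstanding balance + penalty = £63,165.0595… + £24,075.07… = £87,240.13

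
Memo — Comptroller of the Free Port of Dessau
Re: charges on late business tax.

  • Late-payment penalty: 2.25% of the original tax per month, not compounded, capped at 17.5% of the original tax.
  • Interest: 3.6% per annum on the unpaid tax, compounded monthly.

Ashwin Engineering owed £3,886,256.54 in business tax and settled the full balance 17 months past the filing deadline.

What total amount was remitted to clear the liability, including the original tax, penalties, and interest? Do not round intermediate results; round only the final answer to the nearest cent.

Penalty (uncapped): 17 × 2.25% × £3,886,256.54 = £1,486,493.13…; cap = 17.5% × £3,886,256.54 = £680,094.89… → penalty = £680,094.89…
Interest (3.6%/yr ÷ 12 = 0.3%/month): £3,886,256.54 × ((1 + 0.003)^17 − 1) = £203,027.9683…
Total = £3,886,256.54 + £680,094.8945 + £203,027.9683… = £4,769,379.40

£4,769,379.40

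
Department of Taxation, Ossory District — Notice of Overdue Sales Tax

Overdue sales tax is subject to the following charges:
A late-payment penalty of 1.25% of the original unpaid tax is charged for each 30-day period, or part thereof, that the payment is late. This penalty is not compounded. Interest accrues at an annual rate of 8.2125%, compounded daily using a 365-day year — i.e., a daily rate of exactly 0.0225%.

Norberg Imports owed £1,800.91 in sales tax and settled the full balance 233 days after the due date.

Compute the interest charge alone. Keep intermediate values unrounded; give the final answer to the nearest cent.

£96.92

Interest: £1,800.91 × ((1 + 0.000225)^233 − 1) = £1,800.91 × 0.05381731… = £96.9201…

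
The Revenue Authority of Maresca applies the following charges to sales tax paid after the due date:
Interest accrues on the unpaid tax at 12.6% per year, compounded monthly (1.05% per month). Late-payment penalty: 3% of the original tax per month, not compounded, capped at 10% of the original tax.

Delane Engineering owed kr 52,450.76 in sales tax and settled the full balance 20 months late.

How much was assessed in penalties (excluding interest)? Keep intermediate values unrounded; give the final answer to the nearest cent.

kr 5,245.08

Penalty (uncapped): 20 × 3% × kr 52,450.76 = kr 31,470.46…; cap = 10% × kr 52,450.76 = kr 5,245.08… → penalty = kr 5,245.08…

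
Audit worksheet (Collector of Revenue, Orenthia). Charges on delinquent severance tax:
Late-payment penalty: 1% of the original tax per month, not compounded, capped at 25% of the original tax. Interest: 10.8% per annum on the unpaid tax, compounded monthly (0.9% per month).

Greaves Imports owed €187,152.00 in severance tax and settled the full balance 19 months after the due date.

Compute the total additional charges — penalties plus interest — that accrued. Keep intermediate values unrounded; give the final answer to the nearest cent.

Penalty: 19 × 1% × €187,152.00 = €35,558.88 (below the 25% cap of €46,788.00)
Interest: €187,152.00 × ((1 + 0.009)^19 − 1) = €187,152.00 × 0.1855835… = €34,732.3293…
Penalties + interest = €35,558.8800 + €34,732.3293… = €70,291.21

€70,291.21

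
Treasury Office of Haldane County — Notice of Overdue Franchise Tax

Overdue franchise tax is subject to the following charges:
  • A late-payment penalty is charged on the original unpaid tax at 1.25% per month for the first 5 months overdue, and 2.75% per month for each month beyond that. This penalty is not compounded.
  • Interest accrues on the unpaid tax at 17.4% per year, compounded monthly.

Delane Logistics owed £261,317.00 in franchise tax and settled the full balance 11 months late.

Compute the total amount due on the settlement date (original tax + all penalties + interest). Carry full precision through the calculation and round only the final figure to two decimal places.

Penalty, months 1–5: 5 × 1.25% × £261,317.00 = £16,332.31…
Penalty, months 6–11: 6 × 2.75% × £261,317.00 = £43,117.31…
Interest (17.4%/yr ÷ 12 = 1.45%/month): £261,317.00 × ((1 + 0.0145)^11 − 1) = £44,837.2050…
Total = £261,317.00 + £59,449.6175 + £44,837.2050… = £365,603.82

£365,603.82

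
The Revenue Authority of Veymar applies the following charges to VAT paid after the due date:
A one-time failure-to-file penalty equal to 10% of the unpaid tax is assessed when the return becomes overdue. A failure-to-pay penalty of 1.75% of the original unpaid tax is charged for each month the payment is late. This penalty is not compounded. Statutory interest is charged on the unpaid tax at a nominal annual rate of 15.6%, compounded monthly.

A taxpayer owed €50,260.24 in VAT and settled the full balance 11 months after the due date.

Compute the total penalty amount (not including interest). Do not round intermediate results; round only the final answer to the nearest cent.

€14,701.12

Failure-to-file penalty: 10% × €50,260.24 = €5,026.02…
Failure-to-pay penalty = 1.75% × €50,260.24 × 11 mo = €9,675.10…
Total penalty = €5,026.02… + €9,675.10… = €14,701.12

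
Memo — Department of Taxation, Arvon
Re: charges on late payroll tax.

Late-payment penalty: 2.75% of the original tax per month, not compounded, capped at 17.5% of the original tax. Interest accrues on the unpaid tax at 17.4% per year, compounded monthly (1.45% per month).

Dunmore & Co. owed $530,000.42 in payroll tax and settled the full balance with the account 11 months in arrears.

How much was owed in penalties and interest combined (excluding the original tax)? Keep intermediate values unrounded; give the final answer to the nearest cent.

Penalty (uncapped): 11 × 2.75% × $530,000.42 = $160,325.13…; cap = 17.5% × $530,000.42 = $92,750.07… → penalty = $92,750.07…
Interest: $530,000.42 × ((1 + 0.0145)^11 − 1) = $530,000.42 × 0.1715817… = $90,938.3525…
Penalties + interest = $92,750.0735 + $90,938.3525… = $183,688.43

$183,688.43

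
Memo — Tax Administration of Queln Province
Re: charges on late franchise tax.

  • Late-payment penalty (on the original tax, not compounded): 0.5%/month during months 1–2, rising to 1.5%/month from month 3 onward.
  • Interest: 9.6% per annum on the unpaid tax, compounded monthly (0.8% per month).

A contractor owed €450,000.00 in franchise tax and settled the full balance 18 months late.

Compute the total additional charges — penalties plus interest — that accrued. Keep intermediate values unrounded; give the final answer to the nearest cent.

€181,900.18

Penalty, months 1–2: 2 × 0.5% × €450,000.00 = €4,500.00
Penalty, months 3–18: 16 × 1.5% × €450,000.00 = €108,000.00
Interest: €450,000.00 × ((1 + 0.008)^18 − 1) = €450,000.00 × 0.1542226… = €69,400.1752…
Penalties + interest = €112,500.0000 + €69,400.1752… = €181,900.18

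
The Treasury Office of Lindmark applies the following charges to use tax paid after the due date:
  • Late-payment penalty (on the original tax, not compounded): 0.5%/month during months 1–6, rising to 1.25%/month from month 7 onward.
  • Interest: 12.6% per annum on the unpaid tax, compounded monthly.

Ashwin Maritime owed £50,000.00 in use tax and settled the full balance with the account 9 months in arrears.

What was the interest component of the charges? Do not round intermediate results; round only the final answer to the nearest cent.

Interest (12.6%/yr ÷ 12 = 1.05%/month): £50,000.00 × ((1 + 0.0105)^9 − 1) = £4,928.3894…

£4,928.39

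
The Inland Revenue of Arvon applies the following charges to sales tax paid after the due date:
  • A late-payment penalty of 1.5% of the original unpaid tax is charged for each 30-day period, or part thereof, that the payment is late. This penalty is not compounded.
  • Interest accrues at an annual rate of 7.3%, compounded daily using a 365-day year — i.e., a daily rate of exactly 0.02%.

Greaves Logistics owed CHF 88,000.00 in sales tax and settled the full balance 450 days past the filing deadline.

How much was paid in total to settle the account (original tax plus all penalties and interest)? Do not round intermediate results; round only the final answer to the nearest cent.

Penalty periods: ⌈450/30⌉ = 15; penalty = 15 × 1.5% × CHF 88,000.00 = CHF 19,800.00
Interest: CHF 88,000.00 × ((1 + 0.0002)^450 − 1) = CHF 88,000.00 × 0.09416444… = CHF 8,286.4705…
Total = CHF 88,000.00 + CHF 19,800.0000 + CHF 8,286.4705… = CHF 116,086.47

CHF 116,086.47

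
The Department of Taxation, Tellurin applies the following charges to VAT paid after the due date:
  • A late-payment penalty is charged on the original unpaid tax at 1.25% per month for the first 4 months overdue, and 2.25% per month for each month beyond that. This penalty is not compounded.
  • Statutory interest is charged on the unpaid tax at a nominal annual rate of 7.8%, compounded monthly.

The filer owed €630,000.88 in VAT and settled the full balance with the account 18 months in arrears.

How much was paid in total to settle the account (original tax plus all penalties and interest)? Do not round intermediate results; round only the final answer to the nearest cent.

€937,878.47

Penalty, months 1–4: 4 × 1.25% × €630,000.88 = €31,500.04…
Penalty, months 5–18: 14 × 2.25% × €630,000.88 = €198,450.28…
Interest (7.8%/yr ÷ 12 = 0.65%/month): €630,000.88 × ((1 + 0.0065)^18 − 1) = €77,927.2703…
Total = €630,000.88 + €229,950.3212 + €77,927.2703… = €937,878.47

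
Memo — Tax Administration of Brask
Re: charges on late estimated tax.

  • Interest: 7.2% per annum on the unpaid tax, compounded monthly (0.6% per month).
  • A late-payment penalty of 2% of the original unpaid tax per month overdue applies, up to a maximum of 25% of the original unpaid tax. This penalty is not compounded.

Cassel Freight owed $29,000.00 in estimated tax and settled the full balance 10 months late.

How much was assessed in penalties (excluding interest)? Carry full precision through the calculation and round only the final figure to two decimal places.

Penalty: 10 × 2% × $29,000.00 = $5,800.00 (below the 25% cap of $7,250.00)

$5,800.00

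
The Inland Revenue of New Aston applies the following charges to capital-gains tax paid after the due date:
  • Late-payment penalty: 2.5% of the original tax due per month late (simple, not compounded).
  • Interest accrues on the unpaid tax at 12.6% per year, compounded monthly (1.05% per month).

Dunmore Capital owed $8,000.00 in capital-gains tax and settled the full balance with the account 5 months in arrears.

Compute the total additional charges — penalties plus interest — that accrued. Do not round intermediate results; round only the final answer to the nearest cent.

$1,428.91

Late-payment penalty = 2.5% × $8,000.00 × 5 mo = $1,000.00
Interest: $8,000.00 × ((1 + 0.0105)^5 − 1) = $8,000.00 × 0.0536141… = $428.9131…
Penalties + interest = $1,000.0000 + $428.9131… = $1,428.91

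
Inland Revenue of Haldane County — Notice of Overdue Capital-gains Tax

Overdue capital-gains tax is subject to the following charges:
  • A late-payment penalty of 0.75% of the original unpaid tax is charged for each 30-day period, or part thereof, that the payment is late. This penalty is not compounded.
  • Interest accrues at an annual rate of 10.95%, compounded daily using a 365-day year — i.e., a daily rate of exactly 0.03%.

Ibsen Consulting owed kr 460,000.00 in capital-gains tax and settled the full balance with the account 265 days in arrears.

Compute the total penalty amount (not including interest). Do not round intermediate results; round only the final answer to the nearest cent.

kr 31,050.00

Penalty periods: ⌈265/30⌉ = 9; penalty = 9 × 0.75% × kr 460,000.00 = kr 31,050.00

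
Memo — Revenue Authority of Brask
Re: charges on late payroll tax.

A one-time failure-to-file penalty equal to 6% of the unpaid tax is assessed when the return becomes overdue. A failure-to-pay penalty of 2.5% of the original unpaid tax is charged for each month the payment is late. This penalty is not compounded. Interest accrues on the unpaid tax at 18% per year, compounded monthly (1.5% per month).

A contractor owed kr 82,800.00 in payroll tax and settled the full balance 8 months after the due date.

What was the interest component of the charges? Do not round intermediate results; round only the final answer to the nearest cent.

kr 10,473.59

Interest: kr 82,800.00 × ((1 + 0.015)^8 − 1) = kr 82,800.00 × 0.1264926… = kr 10,473.5862…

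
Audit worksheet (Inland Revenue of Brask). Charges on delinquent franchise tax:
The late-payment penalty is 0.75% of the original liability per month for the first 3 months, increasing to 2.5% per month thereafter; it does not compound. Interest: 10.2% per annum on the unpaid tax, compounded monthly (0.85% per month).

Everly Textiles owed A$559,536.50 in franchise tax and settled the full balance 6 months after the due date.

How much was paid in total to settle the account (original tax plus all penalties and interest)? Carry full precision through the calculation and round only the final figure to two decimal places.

Penalty, months 1–3: 3 × 0.75% × A$559,536.50 = A$12,589.57…
Penalty, months 4–6: 3 × 2.5% × A$559,536.50 = A$41,965.24…
Interest: A$559,536.50 × ((1 + 0.0085)^6 − 1) = A$559,536.50 × 0.0520961… = A$29,149.6757…
Total = A$559,536.50 + A$54,554.8088… + A$29,149.6757… = A$643,240.98

A$643,240.98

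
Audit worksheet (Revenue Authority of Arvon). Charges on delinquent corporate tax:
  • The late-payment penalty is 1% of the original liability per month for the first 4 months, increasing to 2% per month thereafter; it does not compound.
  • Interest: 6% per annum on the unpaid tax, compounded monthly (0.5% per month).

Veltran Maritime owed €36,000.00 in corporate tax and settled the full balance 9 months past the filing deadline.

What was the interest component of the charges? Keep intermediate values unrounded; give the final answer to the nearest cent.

Interest: €36,000.00 × ((1 + 0.005)^9 − 1) = €36,000.00 × 0.0459106… = €1,652.7808…

€1,652.78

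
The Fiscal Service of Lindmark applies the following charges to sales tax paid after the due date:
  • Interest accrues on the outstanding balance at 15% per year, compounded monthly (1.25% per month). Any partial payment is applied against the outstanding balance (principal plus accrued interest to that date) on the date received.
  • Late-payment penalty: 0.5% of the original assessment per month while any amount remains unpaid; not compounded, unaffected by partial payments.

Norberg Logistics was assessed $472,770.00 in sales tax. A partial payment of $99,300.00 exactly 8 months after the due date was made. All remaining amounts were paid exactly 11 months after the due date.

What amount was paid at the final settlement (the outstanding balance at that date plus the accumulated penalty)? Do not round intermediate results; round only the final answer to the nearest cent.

$464,926.84

Balance at month 8: $472,770.0000 × (1 + 0.0125)^8 = $522,167.8941…
After $99,300.00 payment: $522,167.8941… − $99,300.00 = $422,867.8941…
Balance at month 11: $422,867.8941… × (1 + 0.0125)^3 = $438,924.4853…
Penalty: 11 × 0.5% × $472,770.00 = $26,002.35
Final settlement = outstanding balance + penalty = $438,924.4853… + $26,002.35 = $464,926.84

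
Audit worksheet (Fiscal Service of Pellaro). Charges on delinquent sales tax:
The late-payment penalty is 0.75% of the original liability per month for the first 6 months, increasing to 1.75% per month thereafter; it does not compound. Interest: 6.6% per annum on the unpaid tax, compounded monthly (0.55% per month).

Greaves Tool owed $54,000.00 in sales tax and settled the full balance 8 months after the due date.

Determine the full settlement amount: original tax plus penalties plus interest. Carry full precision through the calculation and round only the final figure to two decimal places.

Penalty, months 1–6: 6 × 0.75% × $54,000.00 = $2,430.00
Penalty, months 7–8: 2 × 1.75% × $54,000.00 = $1,890.00
Interest: $54,000.00 × ((1 + 0.0055)^8 − 1) = $54,000.00 × 0.0448564… = $2,422.2446…
Total = $54,000.00 + $4,320.0000 + $2,422.2446… = $60,742.24

$60,742.24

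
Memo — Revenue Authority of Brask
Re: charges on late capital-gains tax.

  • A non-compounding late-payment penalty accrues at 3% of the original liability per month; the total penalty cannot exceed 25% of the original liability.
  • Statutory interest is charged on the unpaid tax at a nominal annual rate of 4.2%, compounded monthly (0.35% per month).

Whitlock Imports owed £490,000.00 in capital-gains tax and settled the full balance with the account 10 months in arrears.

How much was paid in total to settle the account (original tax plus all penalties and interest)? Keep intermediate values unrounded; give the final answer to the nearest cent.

Penalty (uncapped): 10 × 3% × £490,000.00 = £147,000.00; cap = 25% × £490,000.00 = £122,500.00 → penalty = £122,500.00
Interest: £490,000.00 × ((1 + 0.0035)^10 − 1) = £490,000.00 × 0.0355564… = £17,422.6491…
Total = £490,000.00 + £122,500.0000 + £17,422.6491… = £629,922.65

£629,922.65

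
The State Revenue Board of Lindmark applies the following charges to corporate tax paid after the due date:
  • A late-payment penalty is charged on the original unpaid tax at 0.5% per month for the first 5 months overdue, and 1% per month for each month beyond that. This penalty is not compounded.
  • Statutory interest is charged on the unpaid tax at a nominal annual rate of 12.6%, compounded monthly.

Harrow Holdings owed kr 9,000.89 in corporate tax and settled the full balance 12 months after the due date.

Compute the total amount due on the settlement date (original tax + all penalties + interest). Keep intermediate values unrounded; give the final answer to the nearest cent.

Penalty, months 1–5: 5 × 0.5% × kr 9,000.89 = kr 225.02…
Penalty, months 6–12: 7 × 1% × kr 9,000.89 = kr 630.06…
Interest (12.6%/yr ÷ 12 = 1.05%/month): kr 9,000.89 × ((1 + 0.0105)^12 − 1) = kr 1,201.9545…
Total = kr 9,000.89 + kr 855.0846… + kr 1,201.9545… = kr 11,057.93

kr 11,057.93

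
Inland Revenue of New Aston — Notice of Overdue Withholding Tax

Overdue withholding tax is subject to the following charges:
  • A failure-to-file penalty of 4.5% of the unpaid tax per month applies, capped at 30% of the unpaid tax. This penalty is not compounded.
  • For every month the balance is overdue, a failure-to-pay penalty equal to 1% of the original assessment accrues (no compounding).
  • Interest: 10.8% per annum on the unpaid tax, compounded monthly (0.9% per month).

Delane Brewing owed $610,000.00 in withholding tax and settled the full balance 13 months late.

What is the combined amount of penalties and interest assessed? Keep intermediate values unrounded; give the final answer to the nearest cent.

Failure-to-file: 13 × 4.5% × $610,000.00 = $356,850.00, capped at 30% × $610,000.00 = $183,000.00
Failure-to-pay penalty: 13 × 1% × $610,000.00 = $79,300.00
Interest: $610,000.00 × ((1 + 0.009)^13 − 1) = $610,000.00 × 0.1235313… = $75,354.0698…
Penalties + interest = $262,300.0000 + $75,354.0698… = $337,654.07

$337,654.07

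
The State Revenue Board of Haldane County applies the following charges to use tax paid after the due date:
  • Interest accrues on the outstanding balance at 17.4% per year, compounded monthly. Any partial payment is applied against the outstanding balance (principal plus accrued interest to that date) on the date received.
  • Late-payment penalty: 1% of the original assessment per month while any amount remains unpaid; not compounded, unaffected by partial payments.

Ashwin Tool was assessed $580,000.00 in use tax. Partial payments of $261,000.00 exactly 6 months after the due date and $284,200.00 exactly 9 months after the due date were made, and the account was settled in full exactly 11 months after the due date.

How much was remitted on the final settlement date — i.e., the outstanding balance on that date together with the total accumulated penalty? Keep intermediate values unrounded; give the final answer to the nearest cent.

Monthly rate = 17.4% ÷ 12 = 1.45%
Balance at month 6: $580,000.0000 × (1 + 0.0145)^6 = $632,324.9259…
After $261,000.00 payment: $632,324.9259… − $261,000.00 = $371,324.9259…
Balance at month 9: $371,324.9259… × (1 + 0.0145)^3 = $387,712.9054…
After $284,200.00 payment: $387,712.9054… − $284,200.00 = $103,512.9054…
Balance at month 11: $103,512.9054… × (1 + 0.0145)^2 = $106,536.5432…
Penalty: 11 × 1% × $580,000.00 = $63,800.00
Final settlement = outstanding balance + penalty = $106,536.5432… + $63,800.00 = $170,336.54

$170,336.54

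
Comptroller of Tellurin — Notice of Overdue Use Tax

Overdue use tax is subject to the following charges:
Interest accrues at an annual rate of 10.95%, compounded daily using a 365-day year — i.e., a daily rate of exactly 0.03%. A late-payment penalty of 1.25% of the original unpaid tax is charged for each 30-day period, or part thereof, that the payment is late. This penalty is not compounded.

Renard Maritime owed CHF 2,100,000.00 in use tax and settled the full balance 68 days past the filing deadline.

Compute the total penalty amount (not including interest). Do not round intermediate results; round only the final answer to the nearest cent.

CHF 78,750.00

Penalty periods: ⌈68/30⌉ = 3; penalty = 3 × 1.25% × CHF 2,100,000.00 = CHF 78,750.00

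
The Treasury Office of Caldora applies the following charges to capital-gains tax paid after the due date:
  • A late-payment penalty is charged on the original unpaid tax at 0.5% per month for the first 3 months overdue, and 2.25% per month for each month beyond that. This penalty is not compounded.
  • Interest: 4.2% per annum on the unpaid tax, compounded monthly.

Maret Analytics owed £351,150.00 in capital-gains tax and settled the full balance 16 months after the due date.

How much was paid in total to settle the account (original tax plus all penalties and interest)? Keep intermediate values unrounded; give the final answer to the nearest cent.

£479,317.74

Penalty, months 1–3: 3 × 0.5% × £351,150.00 = £5,267.25
Penalty, months 4–16: 13 × 2.25% × £351,150.00 = £102,711.38…
Interest (4.2%/yr ÷ 12 = 0.35%/month): £351,150.00 × ((1 + 0.0035)^16 − 1) = £20,189.1183…
Total = £351,150.00 + £107,978.6250 + £20,189.1183… = £479,317.74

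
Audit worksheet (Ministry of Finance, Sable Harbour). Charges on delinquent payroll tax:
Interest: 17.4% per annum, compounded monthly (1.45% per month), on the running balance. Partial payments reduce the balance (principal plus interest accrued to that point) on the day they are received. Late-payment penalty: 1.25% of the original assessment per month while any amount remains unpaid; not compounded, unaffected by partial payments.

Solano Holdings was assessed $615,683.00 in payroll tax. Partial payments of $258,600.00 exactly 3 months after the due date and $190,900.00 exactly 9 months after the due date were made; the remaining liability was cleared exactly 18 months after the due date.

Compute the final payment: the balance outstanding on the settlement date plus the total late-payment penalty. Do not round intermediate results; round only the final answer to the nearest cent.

Balance at month 3: $615,683.0000 × (1 + 0.0145)^3 = $642,855.4295…
After $258,600.00 payment: $642,855.4295… − $258,600.00 = $384,255.4295…
Balance at month 9: $384,255.4295… × (1 + 0.0145)^6 = $418,921.1828…
After $190,900.00 payment: $418,921.1828… − $190,900.00 = $228,021.1828…
Balance at month 18: $228,021.1828… × (1 + 0.0145)^9 = $259,563.5208…
Penalty: 18 × 1.25% × $615,683.00 = $138,528.68…
Final settlement = outstanding balance + penalty = $259,563.5208… + $138,528.68… = $398,092.20

$398,092.20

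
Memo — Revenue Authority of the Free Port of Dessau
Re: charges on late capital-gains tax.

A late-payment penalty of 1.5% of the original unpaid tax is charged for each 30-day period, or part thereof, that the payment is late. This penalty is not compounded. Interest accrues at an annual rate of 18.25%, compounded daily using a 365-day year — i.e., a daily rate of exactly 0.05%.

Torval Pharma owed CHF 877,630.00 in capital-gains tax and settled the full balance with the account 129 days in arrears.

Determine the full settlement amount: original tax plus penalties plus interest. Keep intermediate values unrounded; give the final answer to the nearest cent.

CHF 1,001,909.77

Penalty periods: ⌈129/30⌉ = 5; penalty = 5 × 1.5% × CHF 877,630.00 = CHF 65,822.25
Interest: CHF 877,630.00 × ((1 + 0.0005)^129 − 1) = CHF 877,630.00 × 0.06660838… = CHF 58,457.5167…
Total = CHF 877,630.00 + CHF 65,822.2500 + CHF 58,457.5167… = CHF 1,001,909.77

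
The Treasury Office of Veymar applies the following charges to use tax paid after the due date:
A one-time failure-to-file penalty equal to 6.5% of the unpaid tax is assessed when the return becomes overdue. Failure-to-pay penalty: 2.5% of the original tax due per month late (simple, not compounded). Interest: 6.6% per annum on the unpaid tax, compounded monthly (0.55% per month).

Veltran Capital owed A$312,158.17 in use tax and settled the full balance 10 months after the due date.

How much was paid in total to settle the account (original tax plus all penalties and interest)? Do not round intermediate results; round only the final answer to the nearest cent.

A$428,087.91

Failure-to-file penalty: 6.5% × A$312,158.17 = A$20,290.28…
Failure-to-pay penalty: 10 × 2.5% × A$312,158.17 = A$78,039.54…
Interest: A$312,158.17 × ((1 + 0.0055)^10 − 1) = A$312,158.17 × 0.0563814… = A$17,599.9173…
Total = A$312,158.17 + A$98,329.8236… + A$17,599.9173… = A$428,087.91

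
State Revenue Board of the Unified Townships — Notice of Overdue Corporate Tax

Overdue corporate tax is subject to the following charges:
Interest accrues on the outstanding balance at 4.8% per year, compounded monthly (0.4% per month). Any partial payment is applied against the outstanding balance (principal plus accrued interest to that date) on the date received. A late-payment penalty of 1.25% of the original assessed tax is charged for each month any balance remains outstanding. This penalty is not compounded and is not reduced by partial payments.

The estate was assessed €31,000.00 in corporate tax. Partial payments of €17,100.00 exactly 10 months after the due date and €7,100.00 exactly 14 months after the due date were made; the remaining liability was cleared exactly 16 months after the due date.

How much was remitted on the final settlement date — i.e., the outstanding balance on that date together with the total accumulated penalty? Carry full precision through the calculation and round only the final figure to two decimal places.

€14,573.21

Balance at month 10: €31,000.0000 × (1 + 0.004)^10 = €32,262.5598…
After €17,100.00 payment: €32,262.5598… − €17,100.00 = €15,162.5598…
Balance at month 14: €15,162.5598… × (1 + 0.004)^4 = €15,406.6202…
After €7,100.00 payment: €15,406.6202… − €7,100.00 = €8,306.6202…
Balance at month 16: €8,306.6202… × (1 + 0.004)^2 = €8,373.2061…
Penalty: 16 × 1.25% × €31,000.00 = €6,200.00
Final settlement = outstanding balance + penalty = €8,373.2061… + €6,200.00 = €14,573.21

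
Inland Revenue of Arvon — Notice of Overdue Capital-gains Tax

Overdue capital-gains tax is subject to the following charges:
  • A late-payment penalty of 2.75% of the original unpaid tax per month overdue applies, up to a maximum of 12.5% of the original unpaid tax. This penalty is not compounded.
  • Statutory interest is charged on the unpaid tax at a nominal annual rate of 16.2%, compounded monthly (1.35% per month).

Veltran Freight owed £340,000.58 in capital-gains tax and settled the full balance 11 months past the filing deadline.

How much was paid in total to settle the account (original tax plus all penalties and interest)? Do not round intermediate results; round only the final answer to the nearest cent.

Penalty (uncapped): 11 × 2.75% × £340,000.58 = £102,850.18…; cap = 12.5% × £340,000.58 = £42,500.07… → penalty = £42,500.07…
Interest: £340,000.58 × ((1 + 0.0135)^11 − 1) = £340,000.58 × 0.1589409… = £54,039.9923…
Total = £340,000.58 + £42,500.0725 + £54,039.9923… = £436,540.64

£436,540.64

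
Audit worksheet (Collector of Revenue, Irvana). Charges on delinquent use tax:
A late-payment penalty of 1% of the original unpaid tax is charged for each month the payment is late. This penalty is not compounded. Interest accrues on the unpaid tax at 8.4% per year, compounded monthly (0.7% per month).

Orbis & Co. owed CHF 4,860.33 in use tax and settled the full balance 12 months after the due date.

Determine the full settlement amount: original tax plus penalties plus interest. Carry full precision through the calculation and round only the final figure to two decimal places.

CHF 5,867.93

Late-payment penalty = 1% × CHF 4,860.33 × 12 mo = CHF 583.24…
Interest: CHF 4,860.33 × ((1 + 0.007)^12 − 1) = CHF 4,860.33 × 0.0873107… = CHF 424.3586…
Total = CHF 4,860.33 + CHF 583.2396 + CHF 424.3586… = CHF 5,867.93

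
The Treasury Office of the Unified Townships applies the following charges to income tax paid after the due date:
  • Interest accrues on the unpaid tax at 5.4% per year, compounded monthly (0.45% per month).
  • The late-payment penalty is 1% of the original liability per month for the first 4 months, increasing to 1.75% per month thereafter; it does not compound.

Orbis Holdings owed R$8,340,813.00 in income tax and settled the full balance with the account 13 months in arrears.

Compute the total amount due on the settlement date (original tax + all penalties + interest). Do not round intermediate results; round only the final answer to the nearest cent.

R$10,489,455.28

Penalty, months 1–4: 4 × 1% × R$8,340,813.00 = R$333,632.52
Penalty, months 5–13: 9 × 1.75% × R$8,340,813.00 = R$1,313,678.05…
Interest: R$8,340,813.00 × ((1 + 0.0045)^13 − 1) = R$8,340,813.00 × 0.0601059… = R$501,331.7162…
Total = R$8,340,813.00 + R$1,647,310.5675 + R$501,331.7162… = R$10,489,455.28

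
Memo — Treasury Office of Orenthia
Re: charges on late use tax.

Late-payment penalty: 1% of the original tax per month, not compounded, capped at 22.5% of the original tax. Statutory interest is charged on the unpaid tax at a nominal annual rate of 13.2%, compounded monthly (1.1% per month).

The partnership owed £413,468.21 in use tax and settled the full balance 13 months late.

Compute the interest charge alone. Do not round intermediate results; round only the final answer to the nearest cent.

£63,190.08

Interest: £413,468.21 × ((1 + 0.011)^13 − 1) = £413,468.21 × 0.1528293… = £63,190.0756…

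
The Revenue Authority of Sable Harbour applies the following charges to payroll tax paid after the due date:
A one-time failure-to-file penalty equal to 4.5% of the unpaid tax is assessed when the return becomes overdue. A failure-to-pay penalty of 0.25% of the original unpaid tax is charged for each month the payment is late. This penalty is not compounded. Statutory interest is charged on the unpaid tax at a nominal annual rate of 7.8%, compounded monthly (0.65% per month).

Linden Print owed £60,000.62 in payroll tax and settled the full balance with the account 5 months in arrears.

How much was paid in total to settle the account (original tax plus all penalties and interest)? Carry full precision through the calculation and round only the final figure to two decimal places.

£65,426.19

Failure-to-file penalty: 4.5% × £60,000.62 = £2,700.03…
Failure-to-pay penalty: 5 × 0.25% × £60,000.62 = £750.01…
Interest: £60,000.62 × ((1 + 0.0065)^5 − 1) = £60,000.62 × 0.0329253… = £1,975.5357…
Total = £60,000.62 + £3,450.0357… + £1,975.5357… = £65,426.19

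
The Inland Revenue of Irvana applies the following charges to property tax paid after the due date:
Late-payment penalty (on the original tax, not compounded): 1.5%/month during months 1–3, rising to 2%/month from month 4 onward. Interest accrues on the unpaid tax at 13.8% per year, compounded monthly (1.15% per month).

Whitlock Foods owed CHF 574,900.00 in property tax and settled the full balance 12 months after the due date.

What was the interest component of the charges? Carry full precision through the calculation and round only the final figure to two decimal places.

CHF 84,551.64

Interest: CHF 574,900.00 × ((1 + 0.0115)^12 − 1) = CHF 574,900.00 × 0.1470719… = CHF 84,551.6419…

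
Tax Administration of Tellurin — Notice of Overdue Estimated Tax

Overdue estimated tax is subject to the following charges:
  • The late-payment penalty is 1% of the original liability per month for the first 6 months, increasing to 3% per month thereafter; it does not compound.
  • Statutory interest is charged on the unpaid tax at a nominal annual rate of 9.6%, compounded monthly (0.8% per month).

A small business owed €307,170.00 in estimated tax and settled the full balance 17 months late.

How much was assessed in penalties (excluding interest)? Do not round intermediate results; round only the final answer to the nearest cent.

Penalty, months 1–6: 6 × 1% × €307,170.00 = €18,430.20
Penalty, months 7–17: 11 × 3% × €307,170.00 = €101,366.10
Total penalty = €18,430.20 + €101,366.10 = €119,796.30

€119,796.30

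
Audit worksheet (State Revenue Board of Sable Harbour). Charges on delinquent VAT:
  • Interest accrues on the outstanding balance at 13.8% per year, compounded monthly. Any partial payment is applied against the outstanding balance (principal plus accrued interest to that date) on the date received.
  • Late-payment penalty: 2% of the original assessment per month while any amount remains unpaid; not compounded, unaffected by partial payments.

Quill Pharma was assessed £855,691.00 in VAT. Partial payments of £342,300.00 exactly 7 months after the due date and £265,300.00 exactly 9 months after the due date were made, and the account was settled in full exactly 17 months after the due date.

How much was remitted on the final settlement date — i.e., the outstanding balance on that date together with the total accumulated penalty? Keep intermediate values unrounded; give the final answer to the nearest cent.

Monthly rate = 13.8% ÷ 12 = 1.15%
Balance at month 7: £855,691.0000 × (1 + 0.0115)^7 = £926,996.6697…
After £342,300.00 payment: £926,996.6697… − £342,300.00 = £584,696.6697…
Balance at month 9: £584,696.6697… × (1 + 0.0115)^2 = £598,222.0193…
After £265,300.00 payment: £598,222.0193… − £265,300.00 = £332,922.0193…
Balance at month 17: £332,922.0193… × (1 + 0.0115)^8 = £364,812.4213…
Penalty: 17 × 2% × £855,691.00 = £290,934.94
Final settlement = outstanding balance + penalty = £364,812.4213… + £290,934.94 = £655,747.36

£655,747.36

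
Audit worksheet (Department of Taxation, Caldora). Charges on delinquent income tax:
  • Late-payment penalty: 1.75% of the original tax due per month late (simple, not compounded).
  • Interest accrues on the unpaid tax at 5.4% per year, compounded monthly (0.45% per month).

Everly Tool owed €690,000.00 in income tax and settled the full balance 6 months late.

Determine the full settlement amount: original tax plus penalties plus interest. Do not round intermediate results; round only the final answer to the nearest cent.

Late-payment penalty = 1.75% × €690,000.00 × 6 mo = €72,450.00
Interest: €690,000.00 × ((1 + 0.0045)^6 − 1) = €690,000.00 × 0.0273056… = €18,840.8493…
Total = €690,000.00 + €72,450.0000 + €18,840.8493… = €781,290.85

€781,290.85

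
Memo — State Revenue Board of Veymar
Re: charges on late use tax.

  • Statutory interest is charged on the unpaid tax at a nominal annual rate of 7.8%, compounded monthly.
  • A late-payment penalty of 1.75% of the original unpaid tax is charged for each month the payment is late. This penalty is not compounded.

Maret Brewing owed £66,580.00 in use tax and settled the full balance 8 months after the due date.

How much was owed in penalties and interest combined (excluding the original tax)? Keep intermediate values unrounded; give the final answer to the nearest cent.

£12,863.16

Late-payment penalty: 8 × 1.75% × £66,580.00 = £9,321.20
Interest (7.8%/yr ÷ 12 = 0.65%/month): £66,580.00 × ((1 + 0.0065)^8 − 1) = £3,541.9564…
Penalties + interest = £9,321.2000 + £3,541.9564… = £12,863.16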